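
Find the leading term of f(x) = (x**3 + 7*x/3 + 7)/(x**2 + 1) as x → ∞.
x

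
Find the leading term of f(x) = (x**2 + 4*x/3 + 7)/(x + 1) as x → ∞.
x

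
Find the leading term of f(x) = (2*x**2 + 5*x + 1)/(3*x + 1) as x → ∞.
2*x/3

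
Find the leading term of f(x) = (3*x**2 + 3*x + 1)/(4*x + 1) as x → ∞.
3*x/4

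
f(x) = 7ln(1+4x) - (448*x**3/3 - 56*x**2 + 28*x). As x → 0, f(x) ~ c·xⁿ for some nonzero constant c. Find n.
4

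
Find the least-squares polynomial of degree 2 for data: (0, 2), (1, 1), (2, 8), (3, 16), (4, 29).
54/35 + (-97/70)x + (29/14)x²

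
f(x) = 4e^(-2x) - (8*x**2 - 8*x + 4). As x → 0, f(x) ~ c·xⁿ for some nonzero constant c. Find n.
3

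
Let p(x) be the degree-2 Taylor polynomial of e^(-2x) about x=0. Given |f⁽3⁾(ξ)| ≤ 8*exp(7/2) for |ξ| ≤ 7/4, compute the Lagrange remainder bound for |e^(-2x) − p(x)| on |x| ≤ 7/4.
343*exp(7/2)/48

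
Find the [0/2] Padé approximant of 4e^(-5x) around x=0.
4/(25*x**2/2 + 5*x + 1)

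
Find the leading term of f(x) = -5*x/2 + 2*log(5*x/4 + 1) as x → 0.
-25*x**2/16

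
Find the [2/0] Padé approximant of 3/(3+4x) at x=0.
16*x**2/9 - 4*x/3 + 1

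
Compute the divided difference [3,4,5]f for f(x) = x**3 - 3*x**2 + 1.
9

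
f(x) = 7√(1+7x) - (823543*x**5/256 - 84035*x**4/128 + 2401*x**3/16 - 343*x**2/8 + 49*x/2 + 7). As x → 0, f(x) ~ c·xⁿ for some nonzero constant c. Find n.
6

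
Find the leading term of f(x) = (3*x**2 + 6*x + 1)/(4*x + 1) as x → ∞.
3*x/4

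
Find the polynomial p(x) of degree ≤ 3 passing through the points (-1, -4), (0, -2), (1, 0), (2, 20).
3*x**3 - x - 2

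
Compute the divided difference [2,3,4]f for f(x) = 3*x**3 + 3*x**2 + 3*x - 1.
30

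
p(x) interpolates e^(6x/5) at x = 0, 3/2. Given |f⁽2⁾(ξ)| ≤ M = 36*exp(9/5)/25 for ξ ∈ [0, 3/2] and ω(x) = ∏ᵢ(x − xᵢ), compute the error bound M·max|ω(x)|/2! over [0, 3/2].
81*exp(9/5)/200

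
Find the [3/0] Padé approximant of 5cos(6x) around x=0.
5 - 90*x**2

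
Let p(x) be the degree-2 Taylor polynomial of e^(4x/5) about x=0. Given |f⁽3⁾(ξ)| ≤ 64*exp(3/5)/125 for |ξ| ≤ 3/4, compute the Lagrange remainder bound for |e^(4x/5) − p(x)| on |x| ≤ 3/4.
9*exp(3/5)/250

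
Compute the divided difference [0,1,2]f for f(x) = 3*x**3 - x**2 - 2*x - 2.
8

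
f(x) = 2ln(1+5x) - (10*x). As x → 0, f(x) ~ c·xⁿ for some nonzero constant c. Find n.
2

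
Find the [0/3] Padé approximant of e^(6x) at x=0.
1/(-36*x**3 + 18*x**2 - 6*x + 1)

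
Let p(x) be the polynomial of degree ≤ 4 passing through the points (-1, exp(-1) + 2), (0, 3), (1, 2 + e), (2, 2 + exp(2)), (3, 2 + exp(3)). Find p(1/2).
(-5 + e*(-20*exp(2) + 3*exp(3) + 90*e + 316))*exp(-1)/128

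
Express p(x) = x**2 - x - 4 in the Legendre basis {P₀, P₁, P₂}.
(-11/3)P₀ - P₁ + (2/3)P₂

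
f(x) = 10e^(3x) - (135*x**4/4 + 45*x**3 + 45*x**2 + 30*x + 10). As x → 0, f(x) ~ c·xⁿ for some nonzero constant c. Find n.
5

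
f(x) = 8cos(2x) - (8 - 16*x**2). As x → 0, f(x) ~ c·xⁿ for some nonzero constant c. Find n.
4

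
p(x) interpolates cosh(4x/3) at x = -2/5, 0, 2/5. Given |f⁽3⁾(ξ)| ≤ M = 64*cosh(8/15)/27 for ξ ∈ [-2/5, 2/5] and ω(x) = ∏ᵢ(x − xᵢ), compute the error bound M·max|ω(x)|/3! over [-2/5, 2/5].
512*sqrt(3)*cosh(8/15)/91125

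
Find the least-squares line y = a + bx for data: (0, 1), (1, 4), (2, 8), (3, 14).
a = 3/10, b = 43/10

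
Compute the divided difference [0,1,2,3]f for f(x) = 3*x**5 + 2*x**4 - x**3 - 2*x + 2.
86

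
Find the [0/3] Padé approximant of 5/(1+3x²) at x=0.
5/(3*x**2 + 1)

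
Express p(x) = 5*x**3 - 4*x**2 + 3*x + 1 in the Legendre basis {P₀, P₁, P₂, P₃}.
(-1/3)P₀ + (6)P₁ + (-8/3)P₂ + (2)P₃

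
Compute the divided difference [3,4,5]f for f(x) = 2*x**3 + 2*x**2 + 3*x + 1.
26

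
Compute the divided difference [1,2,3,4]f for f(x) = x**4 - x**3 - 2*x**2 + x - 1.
9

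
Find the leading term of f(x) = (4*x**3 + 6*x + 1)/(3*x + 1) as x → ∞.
4*x**2/3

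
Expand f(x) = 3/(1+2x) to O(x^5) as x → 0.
3 - 6*x + 12*x**2 - 24*x**3 + 48*x**4 + O(x**5)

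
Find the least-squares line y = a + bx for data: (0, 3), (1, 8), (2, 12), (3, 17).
a = 31/10, b = 23/5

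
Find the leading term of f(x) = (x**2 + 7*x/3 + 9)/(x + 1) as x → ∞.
x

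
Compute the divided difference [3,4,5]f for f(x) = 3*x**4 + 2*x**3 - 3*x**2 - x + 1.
312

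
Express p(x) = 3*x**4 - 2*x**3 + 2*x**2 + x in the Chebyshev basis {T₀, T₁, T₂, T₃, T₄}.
(17/8)T₀ + (-1/2)T₁ + (5/2)T₂ + (-1/2)T₃ + (3/8)T₄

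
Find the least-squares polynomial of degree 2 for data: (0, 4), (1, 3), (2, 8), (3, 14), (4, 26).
27/7 + (-31/14)x + (27/14)x²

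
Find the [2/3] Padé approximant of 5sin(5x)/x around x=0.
(25 - 875*x**2/12)/(5*x**2/4 + 1)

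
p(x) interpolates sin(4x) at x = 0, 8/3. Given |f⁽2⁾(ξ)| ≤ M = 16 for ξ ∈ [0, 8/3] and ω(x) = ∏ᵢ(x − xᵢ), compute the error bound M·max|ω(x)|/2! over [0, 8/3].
128/9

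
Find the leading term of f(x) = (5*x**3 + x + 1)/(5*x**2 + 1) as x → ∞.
x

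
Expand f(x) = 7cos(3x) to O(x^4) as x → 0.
7 - 63*x**2/2 + O(x**4)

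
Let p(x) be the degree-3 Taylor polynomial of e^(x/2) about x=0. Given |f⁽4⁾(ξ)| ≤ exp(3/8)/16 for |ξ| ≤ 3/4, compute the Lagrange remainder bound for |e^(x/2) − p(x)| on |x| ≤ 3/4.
27*exp(3/8)/32768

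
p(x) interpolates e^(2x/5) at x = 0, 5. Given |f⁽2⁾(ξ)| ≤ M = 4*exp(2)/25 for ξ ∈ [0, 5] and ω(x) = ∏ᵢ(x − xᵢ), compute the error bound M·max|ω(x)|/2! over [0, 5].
exp(2)/2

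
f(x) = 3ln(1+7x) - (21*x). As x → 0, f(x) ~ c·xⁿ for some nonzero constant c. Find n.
2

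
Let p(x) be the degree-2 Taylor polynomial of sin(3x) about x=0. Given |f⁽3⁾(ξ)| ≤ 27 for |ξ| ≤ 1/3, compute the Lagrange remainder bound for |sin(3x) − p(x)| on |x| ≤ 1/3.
1/6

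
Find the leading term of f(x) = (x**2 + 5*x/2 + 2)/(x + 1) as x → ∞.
x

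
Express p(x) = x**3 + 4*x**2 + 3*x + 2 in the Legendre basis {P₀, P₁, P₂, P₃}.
(10/3)P₀ + (18/5)P₁ + (8/3)P₂ + (2/5)P₃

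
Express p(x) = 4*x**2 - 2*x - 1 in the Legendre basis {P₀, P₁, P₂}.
(1/3)P₀ + (-2)P₁ + (8/3)P₂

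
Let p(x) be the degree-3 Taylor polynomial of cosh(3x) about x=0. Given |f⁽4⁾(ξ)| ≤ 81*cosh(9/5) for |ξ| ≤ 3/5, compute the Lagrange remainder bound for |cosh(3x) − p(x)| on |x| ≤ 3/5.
2187*cosh(9/5)/5000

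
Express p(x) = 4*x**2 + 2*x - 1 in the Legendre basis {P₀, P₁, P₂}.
(1/3)P₀ + (2)P₁ + (8/3)P₂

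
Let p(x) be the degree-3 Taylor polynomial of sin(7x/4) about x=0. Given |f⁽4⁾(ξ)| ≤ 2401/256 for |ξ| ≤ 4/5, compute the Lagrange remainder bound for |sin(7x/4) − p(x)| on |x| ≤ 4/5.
2401/15000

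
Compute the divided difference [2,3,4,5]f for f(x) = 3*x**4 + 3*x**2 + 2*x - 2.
42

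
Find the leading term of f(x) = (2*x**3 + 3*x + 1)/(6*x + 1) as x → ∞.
x**2/3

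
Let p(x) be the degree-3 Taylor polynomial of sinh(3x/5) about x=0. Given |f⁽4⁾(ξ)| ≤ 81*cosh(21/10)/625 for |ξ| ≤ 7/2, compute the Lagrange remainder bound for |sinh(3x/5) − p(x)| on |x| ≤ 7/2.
64827*cosh(21/10)/80000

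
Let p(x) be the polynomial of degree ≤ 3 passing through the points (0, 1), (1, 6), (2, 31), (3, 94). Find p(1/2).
17/8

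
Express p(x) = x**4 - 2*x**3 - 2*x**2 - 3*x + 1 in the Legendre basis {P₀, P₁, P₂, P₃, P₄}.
(8/15)P₀ + (-21/5)P₁ + (-16/21)P₂ + (-4/5)P₃ + (8/35)P₄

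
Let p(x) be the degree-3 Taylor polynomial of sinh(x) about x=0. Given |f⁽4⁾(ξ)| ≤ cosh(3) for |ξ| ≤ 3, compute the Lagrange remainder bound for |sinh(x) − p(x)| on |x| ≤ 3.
27*cosh(3)/8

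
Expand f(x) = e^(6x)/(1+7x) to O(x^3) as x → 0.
1 - x + 25*x**2 + O(x**3)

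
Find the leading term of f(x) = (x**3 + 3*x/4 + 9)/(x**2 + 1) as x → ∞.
x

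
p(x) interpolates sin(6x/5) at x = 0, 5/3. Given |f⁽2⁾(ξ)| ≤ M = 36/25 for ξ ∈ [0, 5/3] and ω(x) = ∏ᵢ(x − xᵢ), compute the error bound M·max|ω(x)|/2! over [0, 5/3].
1/2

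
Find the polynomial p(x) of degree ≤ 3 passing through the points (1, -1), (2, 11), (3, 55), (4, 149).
3*x**3 - 2*x**2 - 3*x + 1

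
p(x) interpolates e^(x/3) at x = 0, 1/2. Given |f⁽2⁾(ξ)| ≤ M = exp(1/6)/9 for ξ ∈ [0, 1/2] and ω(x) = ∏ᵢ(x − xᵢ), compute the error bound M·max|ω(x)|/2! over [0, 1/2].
exp(1/6)/288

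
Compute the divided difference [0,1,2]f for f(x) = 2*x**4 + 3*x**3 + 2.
23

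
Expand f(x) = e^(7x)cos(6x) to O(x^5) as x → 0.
1 + 7*x + 13*x**2/2 - 413*x**3/6 - 6887*x**4/24 + O(x**5)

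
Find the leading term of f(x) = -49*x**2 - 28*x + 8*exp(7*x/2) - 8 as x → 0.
343*x**3/6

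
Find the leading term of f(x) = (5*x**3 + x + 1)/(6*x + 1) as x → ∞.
5*x**2/6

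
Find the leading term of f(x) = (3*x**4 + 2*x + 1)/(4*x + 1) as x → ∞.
3*x**3/4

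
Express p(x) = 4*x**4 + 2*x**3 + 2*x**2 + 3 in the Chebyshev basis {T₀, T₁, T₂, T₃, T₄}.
(11/2)T₀ + (3/2)T₁ + (3)T₂ + (1/2)T₃ + (1/2)T₄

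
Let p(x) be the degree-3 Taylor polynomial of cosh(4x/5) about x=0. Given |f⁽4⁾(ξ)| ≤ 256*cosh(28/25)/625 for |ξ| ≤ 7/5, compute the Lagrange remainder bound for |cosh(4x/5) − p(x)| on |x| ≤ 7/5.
76832*cosh(28/25)/1171875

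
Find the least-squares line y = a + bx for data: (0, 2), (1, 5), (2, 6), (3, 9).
a = 11/5, b = 11/5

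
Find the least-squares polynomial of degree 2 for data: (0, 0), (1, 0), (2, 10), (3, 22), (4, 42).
-2/5 + (-7/5)x + (3)x²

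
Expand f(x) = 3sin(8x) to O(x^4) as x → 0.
24*x - 256*x**3 + O(x**4)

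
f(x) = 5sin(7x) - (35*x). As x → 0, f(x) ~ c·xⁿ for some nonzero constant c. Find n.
3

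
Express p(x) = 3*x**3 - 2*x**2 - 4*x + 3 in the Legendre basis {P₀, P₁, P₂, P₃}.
(7/3)P₀ + (-11/5)P₁ + (-4/3)P₂ + (6/5)P₃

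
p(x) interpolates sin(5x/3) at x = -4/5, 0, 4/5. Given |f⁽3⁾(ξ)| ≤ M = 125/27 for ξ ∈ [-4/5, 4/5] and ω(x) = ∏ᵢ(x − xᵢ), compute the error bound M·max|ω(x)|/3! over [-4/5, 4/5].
64*sqrt(3)/729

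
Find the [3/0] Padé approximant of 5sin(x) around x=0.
5*x*(6 - x**2)/6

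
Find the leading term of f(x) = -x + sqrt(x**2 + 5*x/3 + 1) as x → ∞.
5/6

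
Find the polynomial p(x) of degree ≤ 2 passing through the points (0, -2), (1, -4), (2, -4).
x**2 - 3*x - 2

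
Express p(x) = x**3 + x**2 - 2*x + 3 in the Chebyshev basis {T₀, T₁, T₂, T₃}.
(7/2)T₀ + (-5/4)T₁ + (1/2)T₂ + (1/4)T₃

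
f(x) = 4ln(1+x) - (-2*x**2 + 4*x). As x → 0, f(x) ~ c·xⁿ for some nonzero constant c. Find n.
3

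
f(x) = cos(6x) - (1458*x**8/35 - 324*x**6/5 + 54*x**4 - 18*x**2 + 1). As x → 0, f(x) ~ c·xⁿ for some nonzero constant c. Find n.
10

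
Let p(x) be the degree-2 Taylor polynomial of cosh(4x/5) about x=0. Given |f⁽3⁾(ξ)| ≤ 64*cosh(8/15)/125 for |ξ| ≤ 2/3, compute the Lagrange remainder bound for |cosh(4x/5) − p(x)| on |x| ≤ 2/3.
256*cosh(8/15)/10125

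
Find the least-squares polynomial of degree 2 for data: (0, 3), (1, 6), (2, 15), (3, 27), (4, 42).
93/35 + (153/70)x + (27/14)x²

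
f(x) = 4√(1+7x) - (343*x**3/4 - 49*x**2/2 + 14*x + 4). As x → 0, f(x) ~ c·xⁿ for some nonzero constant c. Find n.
4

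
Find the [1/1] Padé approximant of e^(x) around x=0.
(x/2 + 1)/(1 - x/2)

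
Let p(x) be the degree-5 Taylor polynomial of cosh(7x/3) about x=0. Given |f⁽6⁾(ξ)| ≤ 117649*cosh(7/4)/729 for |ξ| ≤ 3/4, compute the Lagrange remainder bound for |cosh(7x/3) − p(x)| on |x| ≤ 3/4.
117649*cosh(7/4)/2949120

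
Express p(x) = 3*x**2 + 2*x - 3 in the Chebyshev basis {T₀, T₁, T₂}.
(-3/2)T₀ + (2)T₁ + (3/2)T₂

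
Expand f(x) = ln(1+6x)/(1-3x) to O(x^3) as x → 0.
6*x + O(x**3)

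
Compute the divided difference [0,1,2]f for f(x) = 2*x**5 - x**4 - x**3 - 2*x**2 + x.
18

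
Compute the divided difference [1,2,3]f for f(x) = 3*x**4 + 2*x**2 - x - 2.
77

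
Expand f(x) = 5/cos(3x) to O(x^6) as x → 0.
5 + 45*x**2/2 + 675*x**4/8 + O(x**6)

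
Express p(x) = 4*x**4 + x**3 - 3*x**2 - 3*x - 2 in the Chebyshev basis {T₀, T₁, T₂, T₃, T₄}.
(-2)T₀ + (-9/4)T₁ + (1/2)T₂ + (1/4)T₃ + (1/2)T₄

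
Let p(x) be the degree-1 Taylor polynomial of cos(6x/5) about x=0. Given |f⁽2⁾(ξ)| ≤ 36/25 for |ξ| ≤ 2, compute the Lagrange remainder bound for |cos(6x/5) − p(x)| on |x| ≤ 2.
72/25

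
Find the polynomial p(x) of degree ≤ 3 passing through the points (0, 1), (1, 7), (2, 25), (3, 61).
x**3 + 3*x**2 + 2*x + 1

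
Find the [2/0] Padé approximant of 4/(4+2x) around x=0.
x**2/4 - x/2 + 1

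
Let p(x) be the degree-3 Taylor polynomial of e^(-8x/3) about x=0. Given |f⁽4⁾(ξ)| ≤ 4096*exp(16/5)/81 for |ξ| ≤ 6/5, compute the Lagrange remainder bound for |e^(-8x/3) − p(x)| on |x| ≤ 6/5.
8192*exp(16/5)/1875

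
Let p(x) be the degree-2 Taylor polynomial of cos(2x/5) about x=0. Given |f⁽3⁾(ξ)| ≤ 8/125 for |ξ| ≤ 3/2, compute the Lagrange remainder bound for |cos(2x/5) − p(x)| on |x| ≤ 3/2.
9/250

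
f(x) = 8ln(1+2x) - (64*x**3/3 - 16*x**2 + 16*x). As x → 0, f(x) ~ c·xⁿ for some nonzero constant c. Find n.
4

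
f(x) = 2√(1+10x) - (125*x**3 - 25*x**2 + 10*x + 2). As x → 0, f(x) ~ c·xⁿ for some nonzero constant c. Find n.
4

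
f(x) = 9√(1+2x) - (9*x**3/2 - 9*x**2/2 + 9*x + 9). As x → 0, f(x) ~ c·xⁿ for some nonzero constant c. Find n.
4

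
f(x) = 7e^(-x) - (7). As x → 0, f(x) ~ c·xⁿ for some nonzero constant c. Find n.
1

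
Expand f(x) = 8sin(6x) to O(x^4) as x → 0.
48*x - 288*x**3 + O(x**4)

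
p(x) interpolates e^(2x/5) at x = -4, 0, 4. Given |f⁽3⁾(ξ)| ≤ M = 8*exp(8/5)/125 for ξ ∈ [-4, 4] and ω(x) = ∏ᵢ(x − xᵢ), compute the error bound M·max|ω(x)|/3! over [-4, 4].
512*sqrt(3)*exp(8/5)/3375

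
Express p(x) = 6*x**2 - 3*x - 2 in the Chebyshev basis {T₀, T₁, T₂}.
T₀ + (-3)T₁ + (3)T₂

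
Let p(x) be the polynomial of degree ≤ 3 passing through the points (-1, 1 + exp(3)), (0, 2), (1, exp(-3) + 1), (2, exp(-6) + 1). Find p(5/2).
((37 - 5*exp(3))*exp(6) - 35*exp(3) + 35)*exp(-6)/16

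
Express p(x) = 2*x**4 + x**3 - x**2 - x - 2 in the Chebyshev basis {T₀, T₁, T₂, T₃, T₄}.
(-7/4)T₀ + (-1/4)T₁ + (1/2)T₂ + (1/4)T₃ + (1/4)T₄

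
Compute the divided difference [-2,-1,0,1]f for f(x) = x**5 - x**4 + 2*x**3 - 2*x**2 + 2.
9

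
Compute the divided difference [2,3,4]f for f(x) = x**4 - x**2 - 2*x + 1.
54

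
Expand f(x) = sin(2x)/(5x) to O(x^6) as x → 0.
2/5 - 4*x**2/15 + 4*x**4/75 + O(x**6)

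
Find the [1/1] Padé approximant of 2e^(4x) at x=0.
(4*x + 2)/(1 - 2*x)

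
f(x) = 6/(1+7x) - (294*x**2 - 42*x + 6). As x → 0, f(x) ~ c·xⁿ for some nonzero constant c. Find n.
3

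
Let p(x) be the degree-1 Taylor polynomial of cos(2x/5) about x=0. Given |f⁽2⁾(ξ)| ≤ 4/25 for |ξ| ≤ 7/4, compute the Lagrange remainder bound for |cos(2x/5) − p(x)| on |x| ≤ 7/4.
49/200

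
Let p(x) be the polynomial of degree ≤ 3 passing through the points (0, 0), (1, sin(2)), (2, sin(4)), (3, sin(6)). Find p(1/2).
sin(6)/16 - 5*sin(4)/16 + 15*sin(2)/16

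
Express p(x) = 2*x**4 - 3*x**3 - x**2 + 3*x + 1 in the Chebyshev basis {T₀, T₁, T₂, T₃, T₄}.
(5/4)T₀ + (3/4)T₁ + (1/2)T₂ + (-3/4)T₃ + (1/4)T₄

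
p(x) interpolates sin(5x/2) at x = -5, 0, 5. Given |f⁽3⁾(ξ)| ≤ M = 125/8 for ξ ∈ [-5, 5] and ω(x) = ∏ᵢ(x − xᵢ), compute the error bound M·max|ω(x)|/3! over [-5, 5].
15625*sqrt(3)/216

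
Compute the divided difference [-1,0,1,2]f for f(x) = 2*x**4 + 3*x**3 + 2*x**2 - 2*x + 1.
7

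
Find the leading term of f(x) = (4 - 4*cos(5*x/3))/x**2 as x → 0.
50/9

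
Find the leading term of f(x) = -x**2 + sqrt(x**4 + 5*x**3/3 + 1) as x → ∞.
5*x/6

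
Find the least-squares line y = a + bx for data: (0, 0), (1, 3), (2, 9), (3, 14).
a = -7/10, b = 24/5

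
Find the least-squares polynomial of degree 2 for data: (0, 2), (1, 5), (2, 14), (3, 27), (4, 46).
68/35 + (5/7)x + (18/7)x²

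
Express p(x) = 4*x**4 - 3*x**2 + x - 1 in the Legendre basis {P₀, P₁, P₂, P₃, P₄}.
(-6/5)P₀ + P₁ + (2/7)P₂ + (32/35)P₄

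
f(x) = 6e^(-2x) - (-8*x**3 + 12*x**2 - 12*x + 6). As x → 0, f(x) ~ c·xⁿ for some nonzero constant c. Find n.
4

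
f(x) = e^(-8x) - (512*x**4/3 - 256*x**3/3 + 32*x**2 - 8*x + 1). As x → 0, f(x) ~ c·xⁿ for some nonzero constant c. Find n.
5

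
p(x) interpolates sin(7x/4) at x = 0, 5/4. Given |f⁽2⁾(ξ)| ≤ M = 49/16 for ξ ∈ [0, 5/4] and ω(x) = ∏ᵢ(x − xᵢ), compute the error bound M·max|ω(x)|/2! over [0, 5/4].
1225/2048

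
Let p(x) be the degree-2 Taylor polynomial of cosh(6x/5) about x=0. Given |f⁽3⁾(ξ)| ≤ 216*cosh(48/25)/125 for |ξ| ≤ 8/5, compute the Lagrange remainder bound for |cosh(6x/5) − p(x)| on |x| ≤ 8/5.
18432*cosh(48/25)/15625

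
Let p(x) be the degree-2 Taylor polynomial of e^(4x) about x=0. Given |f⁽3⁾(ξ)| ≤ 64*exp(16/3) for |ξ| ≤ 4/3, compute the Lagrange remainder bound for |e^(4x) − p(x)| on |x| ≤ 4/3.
2048*exp(16/3)/81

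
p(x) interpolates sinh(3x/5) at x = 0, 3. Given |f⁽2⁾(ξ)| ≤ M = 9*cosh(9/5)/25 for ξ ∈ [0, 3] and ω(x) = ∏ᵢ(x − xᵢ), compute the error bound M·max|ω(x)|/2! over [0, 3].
81*cosh(9/5)/200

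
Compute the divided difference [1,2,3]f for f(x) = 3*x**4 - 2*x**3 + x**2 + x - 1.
64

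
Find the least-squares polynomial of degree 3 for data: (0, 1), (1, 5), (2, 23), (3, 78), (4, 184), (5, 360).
151/126 + (629/756)x + (-181/252)x² + (161/54)x³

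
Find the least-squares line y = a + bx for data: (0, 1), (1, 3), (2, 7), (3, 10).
a = 3/5, b = 31/10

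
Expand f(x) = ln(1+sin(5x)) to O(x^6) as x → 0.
5*x - 25*x**2/2 + 125*x**3/6 - 625*x**4/12 + 3125*x**5/24 + O(x**6)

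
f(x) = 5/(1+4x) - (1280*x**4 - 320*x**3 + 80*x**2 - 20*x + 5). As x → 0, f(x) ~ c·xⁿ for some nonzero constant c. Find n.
5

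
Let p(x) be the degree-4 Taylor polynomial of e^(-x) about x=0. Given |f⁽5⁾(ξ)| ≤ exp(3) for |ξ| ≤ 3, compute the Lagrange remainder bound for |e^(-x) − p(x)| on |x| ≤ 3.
81*exp(3)/40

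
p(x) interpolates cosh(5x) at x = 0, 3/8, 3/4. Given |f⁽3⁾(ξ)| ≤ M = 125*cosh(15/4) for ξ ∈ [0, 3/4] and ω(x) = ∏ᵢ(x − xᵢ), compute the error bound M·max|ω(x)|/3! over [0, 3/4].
125*sqrt(3)*cosh(15/4)/512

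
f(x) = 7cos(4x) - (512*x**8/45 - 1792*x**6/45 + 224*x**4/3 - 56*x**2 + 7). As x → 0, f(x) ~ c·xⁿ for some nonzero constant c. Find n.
10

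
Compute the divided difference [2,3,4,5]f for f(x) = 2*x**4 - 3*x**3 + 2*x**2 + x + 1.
25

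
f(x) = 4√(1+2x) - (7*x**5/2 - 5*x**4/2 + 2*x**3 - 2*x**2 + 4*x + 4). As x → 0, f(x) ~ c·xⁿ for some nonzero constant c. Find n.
6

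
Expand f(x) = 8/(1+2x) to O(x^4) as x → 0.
8 - 16*x + 32*x**2 - 64*x**3 + O(x**4)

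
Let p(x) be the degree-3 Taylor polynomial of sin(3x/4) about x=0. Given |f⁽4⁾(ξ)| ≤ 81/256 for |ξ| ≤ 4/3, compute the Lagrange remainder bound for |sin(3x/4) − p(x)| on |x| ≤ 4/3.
1/24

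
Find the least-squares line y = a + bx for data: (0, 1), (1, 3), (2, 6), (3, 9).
a = 7/10, b = 27/10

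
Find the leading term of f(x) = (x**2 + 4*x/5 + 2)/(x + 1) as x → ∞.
x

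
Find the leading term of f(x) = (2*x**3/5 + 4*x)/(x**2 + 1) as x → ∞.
2*x/5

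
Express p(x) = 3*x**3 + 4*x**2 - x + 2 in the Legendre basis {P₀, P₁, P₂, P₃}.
(10/3)P₀ + (4/5)P₁ + (8/3)P₂ + (6/5)P₃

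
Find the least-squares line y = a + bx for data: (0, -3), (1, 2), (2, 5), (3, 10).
a = -14/5, b = 21/5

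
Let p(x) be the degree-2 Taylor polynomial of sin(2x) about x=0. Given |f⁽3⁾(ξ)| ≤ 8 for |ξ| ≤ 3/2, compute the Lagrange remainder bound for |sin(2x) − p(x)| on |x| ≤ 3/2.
9/2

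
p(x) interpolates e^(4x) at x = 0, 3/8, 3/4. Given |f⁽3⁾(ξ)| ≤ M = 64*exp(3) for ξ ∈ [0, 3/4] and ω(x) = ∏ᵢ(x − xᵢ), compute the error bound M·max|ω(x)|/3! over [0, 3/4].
sqrt(3)*exp(3)/8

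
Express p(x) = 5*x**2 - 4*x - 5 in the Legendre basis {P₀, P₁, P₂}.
(-10/3)P₀ + (-4)P₁ + (10/3)P₂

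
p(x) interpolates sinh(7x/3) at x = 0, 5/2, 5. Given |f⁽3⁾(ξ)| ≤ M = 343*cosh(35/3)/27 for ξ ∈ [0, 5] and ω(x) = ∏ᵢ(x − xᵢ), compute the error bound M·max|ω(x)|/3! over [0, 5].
42875*sqrt(3)*cosh(35/3)/5832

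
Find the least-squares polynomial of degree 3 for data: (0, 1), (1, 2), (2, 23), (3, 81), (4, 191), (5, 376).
52/63 + (-103/54)x + (71/126)x² + (80/27)x³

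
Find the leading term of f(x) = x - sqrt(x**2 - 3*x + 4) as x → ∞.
3/2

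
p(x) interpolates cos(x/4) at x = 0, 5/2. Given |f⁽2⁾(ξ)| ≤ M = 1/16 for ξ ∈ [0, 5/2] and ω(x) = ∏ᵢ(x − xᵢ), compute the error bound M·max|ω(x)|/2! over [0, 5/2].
25/512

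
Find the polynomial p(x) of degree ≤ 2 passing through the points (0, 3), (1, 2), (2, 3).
x**2 - 2*x + 3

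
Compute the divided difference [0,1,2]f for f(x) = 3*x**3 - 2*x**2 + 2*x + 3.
7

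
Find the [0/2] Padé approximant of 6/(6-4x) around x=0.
1/(1 - 2*x/3)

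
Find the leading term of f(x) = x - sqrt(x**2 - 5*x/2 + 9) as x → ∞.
5/4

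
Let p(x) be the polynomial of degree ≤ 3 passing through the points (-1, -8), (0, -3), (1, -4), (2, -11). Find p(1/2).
-11/4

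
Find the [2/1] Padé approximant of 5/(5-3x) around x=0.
1/(1 - 3*x/5)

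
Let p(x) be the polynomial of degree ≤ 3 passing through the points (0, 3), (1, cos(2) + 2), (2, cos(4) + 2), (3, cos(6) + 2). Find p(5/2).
15*cos(4)/16 - 5*cos(2)/16 + 5*cos(6)/16 + 33/16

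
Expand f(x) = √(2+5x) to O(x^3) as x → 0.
sqrt(2) + 5*sqrt(2)*x/4 - 25*sqrt(2)*x**2/32 + O(x**3)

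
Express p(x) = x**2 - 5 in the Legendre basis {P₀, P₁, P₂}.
(-14/3)P₀ + (2/3)P₂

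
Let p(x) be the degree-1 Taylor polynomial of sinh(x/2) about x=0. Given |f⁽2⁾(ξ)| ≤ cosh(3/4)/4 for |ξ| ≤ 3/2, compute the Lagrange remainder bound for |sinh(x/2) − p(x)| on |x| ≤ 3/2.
9*cosh(3/4)/32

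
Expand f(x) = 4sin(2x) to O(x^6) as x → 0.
8*x - 16*x**3/3 + 16*x**5/15 + O(x**6)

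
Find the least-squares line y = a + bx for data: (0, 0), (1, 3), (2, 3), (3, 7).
a = 1/10, b = 21/10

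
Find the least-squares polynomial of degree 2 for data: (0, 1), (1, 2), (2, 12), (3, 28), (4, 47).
2/5 + (-1/5)x + (3)x²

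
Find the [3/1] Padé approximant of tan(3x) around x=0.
9*x**3 + 3*x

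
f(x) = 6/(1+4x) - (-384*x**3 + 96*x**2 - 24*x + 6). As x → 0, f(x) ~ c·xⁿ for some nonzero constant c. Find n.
4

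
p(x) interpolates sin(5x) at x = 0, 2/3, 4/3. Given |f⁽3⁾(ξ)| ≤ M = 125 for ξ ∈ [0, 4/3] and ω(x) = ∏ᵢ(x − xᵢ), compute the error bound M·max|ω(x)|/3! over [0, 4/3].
1000*sqrt(3)/729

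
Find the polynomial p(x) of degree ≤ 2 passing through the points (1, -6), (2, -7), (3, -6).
x**2 - 4*x - 3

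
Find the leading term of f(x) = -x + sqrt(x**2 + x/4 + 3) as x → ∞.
1/8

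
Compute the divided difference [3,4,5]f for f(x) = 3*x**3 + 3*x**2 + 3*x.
39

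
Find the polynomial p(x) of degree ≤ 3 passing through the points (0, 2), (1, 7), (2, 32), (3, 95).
3*x**3 + x**2 + x + 2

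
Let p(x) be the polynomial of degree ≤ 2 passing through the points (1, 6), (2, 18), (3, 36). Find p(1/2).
9/4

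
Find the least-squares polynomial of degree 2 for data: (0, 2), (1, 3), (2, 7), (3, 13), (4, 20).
9/5 + (3/5)x + x²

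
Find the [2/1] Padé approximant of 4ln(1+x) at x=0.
2*x*(x + 6)/(3*(2*x/3 + 1))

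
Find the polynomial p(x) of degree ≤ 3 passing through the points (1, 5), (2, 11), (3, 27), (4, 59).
x**3 - x**2 + 2*x + 3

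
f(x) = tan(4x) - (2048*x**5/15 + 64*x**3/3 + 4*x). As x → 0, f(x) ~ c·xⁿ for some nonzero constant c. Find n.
7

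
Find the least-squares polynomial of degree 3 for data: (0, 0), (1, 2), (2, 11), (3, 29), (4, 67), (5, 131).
-25/126 + (2269/756)x + (-323/252)x² + (32/27)x³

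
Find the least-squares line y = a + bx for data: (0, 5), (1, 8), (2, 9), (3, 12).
a = 26/5, b = 11/5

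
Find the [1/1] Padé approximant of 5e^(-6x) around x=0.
(5 - 15*x)/(3*x + 1)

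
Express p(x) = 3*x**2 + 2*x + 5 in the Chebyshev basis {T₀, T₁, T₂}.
(13/2)T₀ + (2)T₁ + (3/2)T₂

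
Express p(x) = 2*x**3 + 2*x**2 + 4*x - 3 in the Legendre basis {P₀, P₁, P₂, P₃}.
(-7/3)P₀ + (26/5)P₁ + (4/3)P₂ + (4/5)P₃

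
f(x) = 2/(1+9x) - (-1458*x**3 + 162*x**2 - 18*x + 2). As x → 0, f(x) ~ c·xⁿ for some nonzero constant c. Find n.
4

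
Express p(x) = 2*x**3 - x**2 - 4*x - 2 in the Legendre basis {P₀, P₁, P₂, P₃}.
(-7/3)P₀ + (-14/5)P₁ + (-2/3)P₂ + (4/5)P₃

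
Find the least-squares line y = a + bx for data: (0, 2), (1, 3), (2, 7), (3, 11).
a = 11/10, b = 31/10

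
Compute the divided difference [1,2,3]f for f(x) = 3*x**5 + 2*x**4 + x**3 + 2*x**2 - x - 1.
328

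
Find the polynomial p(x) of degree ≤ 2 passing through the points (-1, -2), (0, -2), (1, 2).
2*x**2 + 2*x - 2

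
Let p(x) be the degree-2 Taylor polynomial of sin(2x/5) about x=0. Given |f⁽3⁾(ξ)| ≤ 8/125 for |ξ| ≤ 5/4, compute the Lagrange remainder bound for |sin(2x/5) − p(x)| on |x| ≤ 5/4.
1/48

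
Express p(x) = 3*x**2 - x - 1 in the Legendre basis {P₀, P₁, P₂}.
-P₁ + (2)P₂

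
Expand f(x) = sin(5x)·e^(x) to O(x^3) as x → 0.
5*x + 5*x**2 + O(x**3)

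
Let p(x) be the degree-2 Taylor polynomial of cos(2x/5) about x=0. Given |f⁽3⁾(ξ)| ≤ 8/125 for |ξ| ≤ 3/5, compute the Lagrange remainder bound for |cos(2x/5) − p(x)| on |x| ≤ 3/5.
36/15625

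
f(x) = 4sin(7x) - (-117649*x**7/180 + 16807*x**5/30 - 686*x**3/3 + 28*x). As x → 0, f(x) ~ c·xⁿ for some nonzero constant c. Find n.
9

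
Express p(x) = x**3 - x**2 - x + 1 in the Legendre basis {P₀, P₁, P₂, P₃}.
(2/3)P₀ + (-2/5)P₁ + (-2/3)P₂ + (2/5)P₃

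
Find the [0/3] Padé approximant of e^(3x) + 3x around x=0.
1/(-333*x**3/2 + 63*x**2/2 - 6*x + 1)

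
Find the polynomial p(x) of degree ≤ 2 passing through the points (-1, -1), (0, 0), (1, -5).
-3*x**2 - 2*x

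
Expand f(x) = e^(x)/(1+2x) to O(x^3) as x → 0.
1 - x + 5*x**2/2 + O(x**3)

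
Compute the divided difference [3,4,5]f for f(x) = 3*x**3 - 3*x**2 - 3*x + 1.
33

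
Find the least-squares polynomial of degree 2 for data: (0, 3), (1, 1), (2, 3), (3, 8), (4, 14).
19/7 + (-177/70)x + (19/14)x²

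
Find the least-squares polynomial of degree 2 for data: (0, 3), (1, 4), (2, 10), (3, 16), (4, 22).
17/7 + (15/7)x + (5/7)x²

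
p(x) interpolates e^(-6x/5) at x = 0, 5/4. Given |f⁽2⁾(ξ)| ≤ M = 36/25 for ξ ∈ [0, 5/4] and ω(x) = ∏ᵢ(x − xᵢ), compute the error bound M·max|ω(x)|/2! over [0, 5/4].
9/32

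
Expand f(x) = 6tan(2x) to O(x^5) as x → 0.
12*x + 16*x**3 + O(x**5)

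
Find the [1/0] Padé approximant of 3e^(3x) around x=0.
9*x + 3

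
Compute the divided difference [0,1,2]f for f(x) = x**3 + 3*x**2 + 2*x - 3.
6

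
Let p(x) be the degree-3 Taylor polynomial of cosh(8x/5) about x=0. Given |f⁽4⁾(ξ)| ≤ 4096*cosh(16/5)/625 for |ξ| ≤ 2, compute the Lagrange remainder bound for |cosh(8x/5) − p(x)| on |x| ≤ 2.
8192*cosh(16/5)/1875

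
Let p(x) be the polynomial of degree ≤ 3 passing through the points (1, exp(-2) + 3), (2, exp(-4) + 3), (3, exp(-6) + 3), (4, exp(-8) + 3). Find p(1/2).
(-35*exp(4) - 5 + 21*exp(2) + 35*exp(6) + 48*exp(8))*exp(-8)/16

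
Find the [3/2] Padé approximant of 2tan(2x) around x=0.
(-16*x**3/15 + 4*x)/(1 - 8*x**2/5)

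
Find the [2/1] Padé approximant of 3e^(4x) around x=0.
(8*x**2 + 8*x + 3)/(1 - 4*x/3)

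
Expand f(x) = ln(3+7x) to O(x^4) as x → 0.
log(3) + 7*x/3 - 49*x**2/18 + 343*x**3/81 + O(x**4)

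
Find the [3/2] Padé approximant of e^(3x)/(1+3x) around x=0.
(72*x**3/55 + 513*x**2/220 + 126*x/55 + 1)/(-477*x**2/220 + 126*x/55 + 1)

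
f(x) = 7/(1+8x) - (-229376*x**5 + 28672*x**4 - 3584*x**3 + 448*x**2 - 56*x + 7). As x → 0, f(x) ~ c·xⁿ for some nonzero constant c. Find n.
6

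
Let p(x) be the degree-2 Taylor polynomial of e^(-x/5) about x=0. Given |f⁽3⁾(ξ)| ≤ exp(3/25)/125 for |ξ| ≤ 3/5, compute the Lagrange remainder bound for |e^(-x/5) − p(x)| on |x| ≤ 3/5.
9*exp(3/25)/31250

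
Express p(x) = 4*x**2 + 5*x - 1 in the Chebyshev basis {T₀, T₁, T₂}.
T₀ + (5)T₁ + (2)T₂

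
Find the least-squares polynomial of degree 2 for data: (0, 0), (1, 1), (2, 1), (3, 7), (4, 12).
1/5 - x + x²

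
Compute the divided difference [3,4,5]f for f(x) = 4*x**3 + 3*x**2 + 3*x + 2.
51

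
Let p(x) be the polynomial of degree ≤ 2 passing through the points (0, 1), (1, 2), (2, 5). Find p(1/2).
5/4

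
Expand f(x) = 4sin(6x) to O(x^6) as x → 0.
24*x - 144*x**3 + 1296*x**5/5 + O(x**6)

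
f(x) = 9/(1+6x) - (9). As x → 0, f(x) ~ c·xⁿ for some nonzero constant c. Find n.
1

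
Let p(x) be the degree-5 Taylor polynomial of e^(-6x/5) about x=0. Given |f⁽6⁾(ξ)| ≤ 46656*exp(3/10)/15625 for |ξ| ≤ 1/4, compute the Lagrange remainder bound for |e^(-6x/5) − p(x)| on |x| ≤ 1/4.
81*exp(3/10)/80000000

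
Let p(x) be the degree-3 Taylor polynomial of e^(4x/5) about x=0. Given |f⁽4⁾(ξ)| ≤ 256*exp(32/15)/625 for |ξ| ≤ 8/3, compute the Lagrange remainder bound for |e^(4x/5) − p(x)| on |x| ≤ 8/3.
131072*exp(32/15)/151875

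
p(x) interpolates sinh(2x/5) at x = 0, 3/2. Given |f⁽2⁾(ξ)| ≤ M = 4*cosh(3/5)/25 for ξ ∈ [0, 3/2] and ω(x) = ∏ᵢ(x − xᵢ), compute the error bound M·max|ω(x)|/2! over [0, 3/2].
9*cosh(3/5)/200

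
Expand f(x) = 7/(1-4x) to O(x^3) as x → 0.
7 + 28*x + 112*x**2 + O(x**3)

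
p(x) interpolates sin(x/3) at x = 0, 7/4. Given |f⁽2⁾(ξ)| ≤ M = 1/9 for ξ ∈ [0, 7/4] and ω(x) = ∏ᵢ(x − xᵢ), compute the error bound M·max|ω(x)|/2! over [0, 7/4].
49/1152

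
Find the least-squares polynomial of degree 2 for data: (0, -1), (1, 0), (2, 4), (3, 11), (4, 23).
-29/35 + (-87/70)x + (25/14)x²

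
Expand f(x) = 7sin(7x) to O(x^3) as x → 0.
49*x + O(x**3)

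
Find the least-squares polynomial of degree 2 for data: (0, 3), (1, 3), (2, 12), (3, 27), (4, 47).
18/7 + (-68/35)x + (23/7)x²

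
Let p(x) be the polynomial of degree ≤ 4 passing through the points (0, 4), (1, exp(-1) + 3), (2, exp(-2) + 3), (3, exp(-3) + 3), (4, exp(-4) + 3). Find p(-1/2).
(-420*exp(3) - 180*e + 35 + 378*exp(2) + 699*exp(4))*exp(-4)/128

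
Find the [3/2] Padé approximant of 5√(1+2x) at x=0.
(5*x**3/4 + 45*x**2/4 + 15*x + 5)/(3*x**2/4 + 2*x + 1)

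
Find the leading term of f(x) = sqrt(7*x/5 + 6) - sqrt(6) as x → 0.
7*sqrt(6)*x/60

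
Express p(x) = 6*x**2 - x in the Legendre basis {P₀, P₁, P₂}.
(2)P₀ - P₁ + (4)P₂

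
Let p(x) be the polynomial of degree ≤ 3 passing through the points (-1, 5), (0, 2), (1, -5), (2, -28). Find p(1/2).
-1/4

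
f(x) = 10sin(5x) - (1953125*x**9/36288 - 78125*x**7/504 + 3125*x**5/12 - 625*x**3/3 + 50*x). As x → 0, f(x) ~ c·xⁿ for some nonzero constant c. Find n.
11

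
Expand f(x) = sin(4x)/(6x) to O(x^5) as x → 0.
2/3 - 16*x**2/9 + 64*x**4/45 + O(x**5)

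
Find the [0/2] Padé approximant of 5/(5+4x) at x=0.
1/(4*x/5 + 1)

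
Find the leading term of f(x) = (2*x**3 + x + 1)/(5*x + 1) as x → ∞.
2*x**2/5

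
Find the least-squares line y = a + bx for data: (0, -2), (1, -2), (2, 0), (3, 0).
a = -11/5, b = 4/5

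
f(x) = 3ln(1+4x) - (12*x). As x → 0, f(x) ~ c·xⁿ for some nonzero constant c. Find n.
2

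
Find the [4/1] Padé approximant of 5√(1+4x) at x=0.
(6*x**4 - 8*x**3 + 18*x**2 + 24*x + 5)/(14*x/5 + 1)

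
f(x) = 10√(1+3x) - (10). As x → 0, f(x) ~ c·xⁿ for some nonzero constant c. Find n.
1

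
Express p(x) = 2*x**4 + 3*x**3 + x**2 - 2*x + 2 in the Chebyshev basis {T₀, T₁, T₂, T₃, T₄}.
(13/4)T₀ + (1/4)T₁ + (3/2)T₂ + (3/4)T₃ + (1/4)T₄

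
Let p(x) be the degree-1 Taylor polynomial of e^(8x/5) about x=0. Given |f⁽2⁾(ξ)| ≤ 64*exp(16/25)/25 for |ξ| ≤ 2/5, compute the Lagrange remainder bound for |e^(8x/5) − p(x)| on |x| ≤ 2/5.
128*exp(16/25)/625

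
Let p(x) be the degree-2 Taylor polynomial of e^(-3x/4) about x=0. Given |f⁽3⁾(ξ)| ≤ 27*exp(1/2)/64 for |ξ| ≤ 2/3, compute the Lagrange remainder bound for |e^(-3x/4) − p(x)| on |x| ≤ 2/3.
exp(1/2)/48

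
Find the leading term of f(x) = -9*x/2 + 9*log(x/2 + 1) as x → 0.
-9*x**2/8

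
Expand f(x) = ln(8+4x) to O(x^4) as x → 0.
log(8) + x/2 - x**2/8 + x**3/24 + O(x**4)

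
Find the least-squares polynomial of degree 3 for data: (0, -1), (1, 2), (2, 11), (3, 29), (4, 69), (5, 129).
-58/63 + (404/189)x + (-67/252)x² + (109/108)x³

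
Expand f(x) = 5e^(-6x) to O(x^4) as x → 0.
5 - 30*x + 90*x**2 - 180*x**3 + O(x**4)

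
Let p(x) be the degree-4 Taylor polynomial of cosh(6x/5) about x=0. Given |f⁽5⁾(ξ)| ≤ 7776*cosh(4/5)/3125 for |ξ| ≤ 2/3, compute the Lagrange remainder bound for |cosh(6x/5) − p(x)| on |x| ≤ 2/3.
128*cosh(4/5)/46875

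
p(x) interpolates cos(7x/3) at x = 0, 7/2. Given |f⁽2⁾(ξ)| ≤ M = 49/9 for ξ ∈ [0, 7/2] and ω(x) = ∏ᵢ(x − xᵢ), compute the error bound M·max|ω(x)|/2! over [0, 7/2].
2401/288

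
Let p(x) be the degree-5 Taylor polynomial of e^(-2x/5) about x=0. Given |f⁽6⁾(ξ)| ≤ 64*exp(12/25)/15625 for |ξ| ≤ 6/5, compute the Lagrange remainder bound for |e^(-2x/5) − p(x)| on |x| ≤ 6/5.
20736*exp(12/25)/1220703125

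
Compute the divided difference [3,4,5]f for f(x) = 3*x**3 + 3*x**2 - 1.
39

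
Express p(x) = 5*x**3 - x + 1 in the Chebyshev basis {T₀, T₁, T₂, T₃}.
T₀ + (11/4)T₁ + (5/4)T₃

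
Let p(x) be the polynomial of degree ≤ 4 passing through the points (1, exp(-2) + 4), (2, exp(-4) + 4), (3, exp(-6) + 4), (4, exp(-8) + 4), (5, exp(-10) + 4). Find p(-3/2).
(-8580*exp(6) - 5460*exp(2) + 1155 + 10010*exp(4) + 3003*exp(8) + 512*exp(10))*exp(-10)/128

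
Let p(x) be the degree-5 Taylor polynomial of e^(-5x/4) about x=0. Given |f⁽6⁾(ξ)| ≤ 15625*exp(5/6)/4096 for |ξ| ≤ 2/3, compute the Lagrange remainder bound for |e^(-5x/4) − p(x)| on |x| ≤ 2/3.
3125*exp(5/6)/6718464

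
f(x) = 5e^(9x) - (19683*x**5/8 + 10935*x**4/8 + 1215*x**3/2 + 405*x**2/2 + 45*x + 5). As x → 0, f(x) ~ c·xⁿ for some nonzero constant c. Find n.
6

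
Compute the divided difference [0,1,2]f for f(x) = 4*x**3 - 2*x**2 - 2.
10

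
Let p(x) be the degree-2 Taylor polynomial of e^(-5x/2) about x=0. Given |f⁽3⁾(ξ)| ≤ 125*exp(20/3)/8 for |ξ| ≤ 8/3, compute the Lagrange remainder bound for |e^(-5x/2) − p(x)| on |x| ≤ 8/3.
4000*exp(20/3)/81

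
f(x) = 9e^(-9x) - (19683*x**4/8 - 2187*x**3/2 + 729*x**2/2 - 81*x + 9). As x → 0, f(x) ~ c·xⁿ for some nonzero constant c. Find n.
5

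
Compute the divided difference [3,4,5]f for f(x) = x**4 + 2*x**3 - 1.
121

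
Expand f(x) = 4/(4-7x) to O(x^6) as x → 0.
1 + 7*x/4 + 49*x**2/16 + 343*x**3/64 + 2401*x**4/256 + 16807*x**5/1024 + O(x**6)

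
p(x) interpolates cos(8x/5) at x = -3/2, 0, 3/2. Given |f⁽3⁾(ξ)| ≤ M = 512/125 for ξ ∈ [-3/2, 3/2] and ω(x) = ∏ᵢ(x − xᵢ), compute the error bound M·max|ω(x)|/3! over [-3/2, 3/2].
64*sqrt(3)/125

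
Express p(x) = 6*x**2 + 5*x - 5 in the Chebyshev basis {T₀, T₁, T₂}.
(-2)T₀ + (5)T₁ + (3)T₂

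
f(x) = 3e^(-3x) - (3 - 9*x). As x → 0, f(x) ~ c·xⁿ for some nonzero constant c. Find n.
2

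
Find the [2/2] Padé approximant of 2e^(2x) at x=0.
(2*x**2/3 + 2*x + 2)/(x**2/3 - x + 1)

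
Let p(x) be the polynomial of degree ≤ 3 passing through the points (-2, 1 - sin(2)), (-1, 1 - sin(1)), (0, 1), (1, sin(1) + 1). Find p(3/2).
5*sin(2)/16 + 7*sin(1)/8 + 1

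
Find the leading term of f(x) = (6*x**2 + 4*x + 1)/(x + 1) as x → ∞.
6*x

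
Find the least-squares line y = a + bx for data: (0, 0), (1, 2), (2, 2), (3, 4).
a = 1/5, b = 6/5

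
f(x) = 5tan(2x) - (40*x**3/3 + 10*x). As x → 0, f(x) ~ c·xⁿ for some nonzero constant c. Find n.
5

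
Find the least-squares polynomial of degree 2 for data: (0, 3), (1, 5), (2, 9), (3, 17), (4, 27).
107/35 + (2/7)x + (10/7)x²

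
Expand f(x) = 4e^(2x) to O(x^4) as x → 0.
4 + 8*x + 8*x**2 + 16*x**3/3 + O(x**4)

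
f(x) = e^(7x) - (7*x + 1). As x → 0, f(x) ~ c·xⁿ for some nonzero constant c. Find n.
2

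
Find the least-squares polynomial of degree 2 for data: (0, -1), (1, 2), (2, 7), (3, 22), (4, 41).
-3/5 + (-8/5)x + (3)x²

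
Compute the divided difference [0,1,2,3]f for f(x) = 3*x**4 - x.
18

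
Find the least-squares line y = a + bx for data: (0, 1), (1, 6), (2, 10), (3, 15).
a = 11/10, b = 23/5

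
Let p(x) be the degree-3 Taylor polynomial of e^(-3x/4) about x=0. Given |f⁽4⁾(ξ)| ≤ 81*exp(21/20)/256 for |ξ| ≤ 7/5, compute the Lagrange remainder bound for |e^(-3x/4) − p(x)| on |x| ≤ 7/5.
64827*exp(21/20)/1280000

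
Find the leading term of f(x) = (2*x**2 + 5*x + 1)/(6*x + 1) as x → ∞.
x/3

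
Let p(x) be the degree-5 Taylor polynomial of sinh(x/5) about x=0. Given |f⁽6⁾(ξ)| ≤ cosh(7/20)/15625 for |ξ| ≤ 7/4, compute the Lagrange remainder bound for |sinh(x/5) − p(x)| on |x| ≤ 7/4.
117649*cosh(7/20)/46080000000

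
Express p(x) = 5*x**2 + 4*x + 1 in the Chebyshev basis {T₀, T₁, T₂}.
(7/2)T₀ + (4)T₁ + (5/2)T₂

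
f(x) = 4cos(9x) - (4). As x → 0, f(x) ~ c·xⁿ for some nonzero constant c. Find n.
2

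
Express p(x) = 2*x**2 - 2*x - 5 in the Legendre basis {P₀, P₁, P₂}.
(-13/3)P₀ + (-2)P₁ + (4/3)P₂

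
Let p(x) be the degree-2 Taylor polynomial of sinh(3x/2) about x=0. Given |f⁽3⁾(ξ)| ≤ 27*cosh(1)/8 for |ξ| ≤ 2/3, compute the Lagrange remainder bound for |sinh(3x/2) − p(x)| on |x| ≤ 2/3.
cosh(1)/6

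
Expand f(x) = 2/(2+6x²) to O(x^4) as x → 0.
1 - 3*x**2 + O(x**4)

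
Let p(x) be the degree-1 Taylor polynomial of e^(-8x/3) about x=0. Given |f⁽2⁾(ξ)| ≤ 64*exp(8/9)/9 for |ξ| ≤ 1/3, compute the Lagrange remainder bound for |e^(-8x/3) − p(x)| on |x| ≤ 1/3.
32*exp(8/9)/81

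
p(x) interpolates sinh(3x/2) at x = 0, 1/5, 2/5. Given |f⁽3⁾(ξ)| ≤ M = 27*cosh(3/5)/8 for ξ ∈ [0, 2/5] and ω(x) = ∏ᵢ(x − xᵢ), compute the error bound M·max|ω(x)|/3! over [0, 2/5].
sqrt(3)*cosh(3/5)/1000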